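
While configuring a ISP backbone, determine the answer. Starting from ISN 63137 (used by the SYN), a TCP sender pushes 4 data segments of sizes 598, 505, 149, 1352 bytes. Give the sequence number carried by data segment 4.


The SYN occupies sequence number ISN = 63137, so the first data byte is ISN + 1 = 63138.
SEQ of data segment i = (ISN + 1) + sum of payload sizes of segments 1..i-1.
Segment 1: SEQ = 63138, payload = 598 bytes
Segment 2: SEQ = 63736, payload = 505 bytes
Segment 3: SEQ = 64241, payload = 149 bytes
Segment 4: SEQ = 64390, payload = 1352 bytes
SEQ of segment 4 = 63138 + 598 + 505 + 149 = 64390

64390


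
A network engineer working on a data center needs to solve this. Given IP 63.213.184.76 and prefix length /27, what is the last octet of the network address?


Given: IP = 63.213.184.76, prefix = /27
Subnet mask = 255.255.255.224
Last octet of IP: 76
Last octet of mask: 224
Network last octet = 76 AND 224 = 64

64


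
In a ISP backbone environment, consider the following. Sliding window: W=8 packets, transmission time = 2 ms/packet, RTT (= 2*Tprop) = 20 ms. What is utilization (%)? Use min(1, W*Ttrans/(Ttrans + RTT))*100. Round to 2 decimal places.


Given: W = 8, Ttrans = 2 ms, RTT = 20 ms (= 2 * Tprop, Tprop = 10 ms)
Cycle time = Ttrans + RTT = 2 + 20 = 22 ms (first packet sent until its ACK returns)
W * Ttrans = 8 * 2 = 16 ms of sending per cycle
W * Ttrans / (Ttrans + RTT) = 16 / 22 = 0.727273
U = min(1, 0.727273) = 0.727273
U% = 72.73%

72.73


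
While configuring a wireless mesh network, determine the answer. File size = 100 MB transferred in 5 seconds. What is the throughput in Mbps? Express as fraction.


Given: file = 100 MB, time = 5 s
File in Mb = 100 * 8 = 800 Mb
Throughput = 800 / 5 Mbps
Throughput = 160 Mbps

160


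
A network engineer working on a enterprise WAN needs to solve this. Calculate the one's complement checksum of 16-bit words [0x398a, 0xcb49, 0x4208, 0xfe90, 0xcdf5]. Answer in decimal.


Given words: [0x398a, 0xcb49, 0x4208, 0xfe90, 0xcdf5]
Step 1: Sum all words
Raw sum = 14730 + 52041 + 16904 + 65168 + 52725 = 201568
Step 2: Fold carry: (4960 + 3) = 4963
One's complement = ~4963 & 0xFFFF = 60572

60572


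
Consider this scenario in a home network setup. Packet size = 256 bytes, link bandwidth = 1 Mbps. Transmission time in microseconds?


Given: packet = 256 bytes, bandwidth = 1 Mbps
Packet in bits = 256 * 8 = 2048 bits
Bandwidth = 1 * 10^6 = 1000000 bps
Time = 2048 / 1000000 seconds
Time in us = 2048 * 10^6 / 1000000 = 2048

2048


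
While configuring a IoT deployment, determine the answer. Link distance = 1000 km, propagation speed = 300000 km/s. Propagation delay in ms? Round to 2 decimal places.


Given: distance = 1000 km, speed = 300000 km/s
Delay = distance / speed = 1000 / 300000 seconds
Delay in ms = 1000 * 1000 / 300000
Delay = 3.3333 ms
Rounded to 2 dp = 3.33 ms

3.33


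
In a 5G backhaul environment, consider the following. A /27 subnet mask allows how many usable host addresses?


Given: subnet mask /27
Host bits = 32 - 27 = 5
Total addresses = 2^5 = 32
Usable hosts = 32 - 2 (network + broadcast) = 30

30


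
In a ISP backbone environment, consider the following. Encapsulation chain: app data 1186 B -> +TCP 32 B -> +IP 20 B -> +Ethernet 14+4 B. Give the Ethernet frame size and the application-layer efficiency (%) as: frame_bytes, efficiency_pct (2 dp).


TCP segment = 1186 + 32 = 1218 B
IP packet = 1218 + 20 = 1238 B
Ethernet frame = 1238 + 14 + 4 = 1256 B
Efficiency = app / frame = 1186 / 1256 = 0.944268 = 94.4268% -> 94.43% (2 dp)

1256, 94.43


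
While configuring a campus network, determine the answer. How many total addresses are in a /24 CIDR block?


Given: CIDR prefix /24
Host bits = 32 - 24 = 8
Total addresses = 2^8 = 256

256


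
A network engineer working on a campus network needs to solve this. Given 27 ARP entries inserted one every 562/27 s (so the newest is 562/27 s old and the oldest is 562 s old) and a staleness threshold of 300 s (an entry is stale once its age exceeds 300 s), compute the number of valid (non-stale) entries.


Ages are k * 562/27 s for k = 1..27 (spacing = 20.8148 s).
Entry k is valid iff k * 562/27 <= 300 iff k <= 27 * 300 / 562 = 14.4128
n_valid = floor(14.4128) = 14
(n_stale = 27 - 14 = 13)

14


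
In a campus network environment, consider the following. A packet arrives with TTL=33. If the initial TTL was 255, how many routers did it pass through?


Given: initial TTL = 255, received TTL = 33
Hops = initial TTL - received TTL
Hops = 255 - 33 = 222

222


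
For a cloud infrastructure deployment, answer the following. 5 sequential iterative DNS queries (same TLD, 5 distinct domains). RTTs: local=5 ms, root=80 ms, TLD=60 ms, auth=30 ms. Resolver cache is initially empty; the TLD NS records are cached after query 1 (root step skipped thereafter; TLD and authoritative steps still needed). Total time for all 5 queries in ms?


Lookup 1 (cold cache): local + root + TLD + auth = 5 + 80 + 60 + 30 = 175 ms
Lookups 2..5 (TLD NS cached -> skip root; new domain -> still ask TLD and auth): local + TLD + auth = 5 + 60 + 30 = 95 ms each
Remaining 4 lookups: 4 * 95 = 380 ms
Total = 175 + 380 = 555 ms

555


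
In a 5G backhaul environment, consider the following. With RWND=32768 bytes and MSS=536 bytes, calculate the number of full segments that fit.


Given: RWND = 32768 bytes, MSS = 536 bytes
Full segments = floor(RWND / MSS)
Full segments = floor(32768 / 536)
Full segments = floor(61.1343) = 61

61


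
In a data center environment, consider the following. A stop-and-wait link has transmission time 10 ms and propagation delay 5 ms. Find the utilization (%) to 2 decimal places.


Given: Ttrans = 10 ms, Tprop = 5 ms
RTT = 2 * Tprop = 2 * 5 = 10 ms
U = Ttrans / (Ttrans + RTT)
U = 10 / (10 + 10)
U = 10 / 20 = 0.5
U% = 50.00%

50.00


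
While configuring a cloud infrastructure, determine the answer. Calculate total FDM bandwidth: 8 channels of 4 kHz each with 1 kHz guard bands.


Given: 8 channels, 4 kHz each, guard = 1 kHz
Channel bandwidth = 8 * 4 = 32 kHz
Guard bands = 7 gaps * 1 kHz = 7 kHz
Total = 32 + 7 = 39 kHz

39


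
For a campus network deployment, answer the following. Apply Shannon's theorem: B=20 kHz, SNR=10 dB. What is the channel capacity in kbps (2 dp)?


Given: B = 20 kHz, SNR = 10 dB
SNR linear = 10^(10/10) = 10
1 + SNR = 11
log2(11) = 3.4594316186
C = 20 * 1000 * 3.4594316186 = 69188.6324 bps
C = 69.188632 kbps -> 69.19 kbps (2 dp)

69.19


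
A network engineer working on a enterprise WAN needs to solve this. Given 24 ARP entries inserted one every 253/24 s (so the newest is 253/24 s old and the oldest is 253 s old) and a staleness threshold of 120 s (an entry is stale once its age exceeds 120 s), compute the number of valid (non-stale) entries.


Ages are k * 253/24 s for k = 1..24 (spacing = 10.5417 s).
Entry k is valid iff k * 253/24 <= 120 iff k <= 24 * 120 / 253 = 11.3834
n_valid = floor(11.3834) = 11
(n_stale = 24 - 11 = 13)

11


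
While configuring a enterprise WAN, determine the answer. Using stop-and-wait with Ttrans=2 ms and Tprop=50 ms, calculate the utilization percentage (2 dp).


Given: Ttrans = 2 ms, Tprop = 50 ms
RTT = 2 * Tprop = 2 * 50 = 100 ms
U = Ttrans / (Ttrans + RTT)
U = 2 / (2 + 100)
U = 2 / 102 = 0.019608
U% = 1.96%

1.96


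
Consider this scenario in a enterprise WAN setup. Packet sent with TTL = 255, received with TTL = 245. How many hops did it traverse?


Given: initial TTL = 255, received TTL = 245
Hops = initial TTL - received TTL
Hops = 255 - 245 = 10

10


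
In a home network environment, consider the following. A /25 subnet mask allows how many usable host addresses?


Given: subnet mask /25
Host bits = 32 - 25 = 7
Total addresses = 2^7 = 128
Usable hosts = 128 - 2 (network + broadcast) = 126

126


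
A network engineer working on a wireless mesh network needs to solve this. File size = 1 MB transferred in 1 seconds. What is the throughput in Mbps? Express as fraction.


Given: file = 1 MB, time = 1 s
File in Mb = 1 * 8 = 8 Mb
Throughput = 8 / 1 Mbps
Throughput = 8 Mbps

8


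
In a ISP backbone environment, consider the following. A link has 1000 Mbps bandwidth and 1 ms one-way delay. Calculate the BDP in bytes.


Given: bandwidth = 1000 Mbps, delay = 1 ms
BDP in bits = 1000 * 10^6 * 1 / 1000
BDP in bits = 1000000
BDP in bytes = 1000000 / 8 = 125000

125000


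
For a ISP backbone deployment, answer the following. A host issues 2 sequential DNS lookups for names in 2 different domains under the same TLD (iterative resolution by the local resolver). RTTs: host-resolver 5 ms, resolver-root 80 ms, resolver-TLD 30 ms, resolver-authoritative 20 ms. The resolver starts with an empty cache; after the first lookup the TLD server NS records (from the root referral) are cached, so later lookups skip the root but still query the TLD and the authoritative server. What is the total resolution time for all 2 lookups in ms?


Lookup 1 (cold cache): local + root + TLD + auth = 5 + 80 + 30 + 20 = 135 ms
Lookups 2..2 (TLD NS cached -> skip root; new domain -> still ask TLD and auth): local + TLD + auth = 5 + 30 + 20 = 55 ms each
Remaining 1 lookups: 1 * 55 = 55 ms
Total = 135 + 55 = 190 ms

190


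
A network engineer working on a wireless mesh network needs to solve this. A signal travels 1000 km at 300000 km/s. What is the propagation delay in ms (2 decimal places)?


Given: distance = 1000 km, speed = 300000 km/s
Delay = distance / speed = 1000 / 300000 seconds
Delay in ms = 1000 * 1000 / 300000
Delay = 3.3333 ms
Rounded to 2 dp = 3.33 ms

3.33


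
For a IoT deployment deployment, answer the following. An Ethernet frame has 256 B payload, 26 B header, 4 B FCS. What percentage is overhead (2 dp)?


Given: payload = 256 B, header = 26 B, trailer = 4 B
Overhead bytes = header + trailer = 26 + 4 = 30
Total frame = payload + overhead = 256 + 30 = 286
Overhead % = 30 / 286 * 100 = 10.4895% -> 10.49% (2 dp)

10.49


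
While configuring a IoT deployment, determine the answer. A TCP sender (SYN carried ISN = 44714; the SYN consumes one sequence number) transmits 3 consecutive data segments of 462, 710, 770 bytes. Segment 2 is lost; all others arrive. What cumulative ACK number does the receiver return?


SYN uses sequence number 44714; first data byte = ISN + 1 = 44715.
Segment 1: SEQ = 44715, len = 462 B, covers [44715, 45176]
Segment 2: SEQ = 45177, len = 710 B, covers [45177, 45886] [LOST]
Segment 3: SEQ = 45887, len = 770 B, covers [45887, 46656]
In-order data received: bytes [44715, 45176] (segments 1..1).
Segment 2 missing -> gap begins at byte 45177; later segments buffered out of order.
Cumulative ACK = next expected in-order byte = 44715 + 462 = 45177

45177


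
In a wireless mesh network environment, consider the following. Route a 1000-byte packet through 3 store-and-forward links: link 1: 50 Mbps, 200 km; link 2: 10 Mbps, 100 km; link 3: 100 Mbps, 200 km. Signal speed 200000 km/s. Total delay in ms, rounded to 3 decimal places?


Packet = 1000 bytes = 8000 bits. Store-and-forward: sum (t_trans + t_prop) per link.
Link 1: t_trans = 8000/(50*10^6) s = 0.1600 ms; t_prop = 200/200000 s = 1.0000 ms; subtotal = 1.1600 ms
Link 2: t_trans = 8000/(10*10^6) s = 0.8000 ms; t_prop = 100/200000 s = 0.5000 ms; subtotal = 1.3000 ms
Link 3: t_trans = 8000/(100*10^6) s = 0.0800 ms; t_prop = 200/200000 s = 1.0000 ms; subtotal = 1.0800 ms
End-to-end = 1.1600 + 1.3000 + 1.0800 = 3.5400 ms -> 3.540 ms (3 dp)

3.540


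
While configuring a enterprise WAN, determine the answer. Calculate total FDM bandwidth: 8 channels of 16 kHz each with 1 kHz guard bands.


Given: 8 channels, 16 kHz each, guard = 1 kHz
Channel bandwidth = 8 * 16 = 128 kHz
Guard bands = 7 gaps * 1 kHz = 7 kHz
Total = 128 + 7 = 135 kHz

135


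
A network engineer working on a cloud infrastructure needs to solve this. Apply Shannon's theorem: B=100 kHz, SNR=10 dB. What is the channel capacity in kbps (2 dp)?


Given: B = 100 kHz, SNR = 10 dB
SNR linear = 10^(10/10) = 10
1 + SNR = 11
log2(11) = 3.4594316186
C = 100 * 1000 * 3.4594316186 = 345943.1619 bps
C = 345.943162 kbps -> 345.94 kbps (2 dp)

345.94


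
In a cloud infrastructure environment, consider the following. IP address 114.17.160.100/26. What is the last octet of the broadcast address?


Given: IP = 114.17.160.100, prefix = /26
Host bits = 32 - 26 = 6
Network last octet = 100 AND mask = 64
Host part size = 2^6 - 1 = 63
Broadcast last octet = 64 OR 63 = 127

127


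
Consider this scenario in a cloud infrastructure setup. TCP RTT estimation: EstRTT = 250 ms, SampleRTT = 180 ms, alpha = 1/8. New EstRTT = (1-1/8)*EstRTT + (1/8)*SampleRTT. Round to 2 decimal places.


Given: EstRTT = 250 ms, SampleRTT = 180 ms, alpha = 1/8
New EstRTT = (1 - alpha) * EstRTT + alpha * SampleRTT
(7/8) * 250 = 218.75
(1/8) * 180 = 22.5
New EstRTT = 218.75 + 22.5 = 241.25 ms -> 241.25 ms (2 dp)

241.25


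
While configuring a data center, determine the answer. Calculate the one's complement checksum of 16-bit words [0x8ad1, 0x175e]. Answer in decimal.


Given words: [0x8ad1, 0x175e]
Step 1: Sum all words
Raw sum = 35537 + 5982 = 41519
One's complement = ~41519 & 0xFFFF = 24016

24016


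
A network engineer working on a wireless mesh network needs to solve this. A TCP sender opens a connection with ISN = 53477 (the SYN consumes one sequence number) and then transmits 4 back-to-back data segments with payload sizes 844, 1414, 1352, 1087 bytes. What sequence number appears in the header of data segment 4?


The SYN occupies sequence number ISN = 53477, so the first data byte is ISN + 1 = 53478.
SEQ of data segment i = (ISN + 1) + sum of payload sizes of segments 1..i-1.
Segment 1: SEQ = 53478, payload = 844 bytes
Segment 2: SEQ = 54322, payload = 1414 bytes
Segment 3: SEQ = 55736, payload = 1352 bytes
Segment 4: SEQ = 57088, payload = 1087 bytes
SEQ of segment 4 = 53478 + 844 + 1414 + 1352 = 57088

57088


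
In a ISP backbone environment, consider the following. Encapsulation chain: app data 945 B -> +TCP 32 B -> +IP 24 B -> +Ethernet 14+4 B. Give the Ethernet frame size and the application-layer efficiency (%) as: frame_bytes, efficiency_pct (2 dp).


TCP segment = 945 + 32 = 977 B
IP packet = 977 + 24 = 1001 B
Ethernet frame = 1001 + 14 + 4 = 1019 B
Efficiency = app / frame = 945 / 1019 = 0.927380 = 92.7380% -> 92.74% (2 dp)

1019, 92.74


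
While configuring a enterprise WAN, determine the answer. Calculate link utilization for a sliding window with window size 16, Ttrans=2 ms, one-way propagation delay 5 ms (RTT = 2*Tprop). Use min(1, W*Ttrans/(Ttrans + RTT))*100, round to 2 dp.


Given: W = 16, Ttrans = 2 ms, RTT = 10 ms (= 2 * Tprop, Tprop = 5 ms)
Cycle time = Ttrans + RTT = 2 + 10 = 12 ms (first packet sent until its ACK returns)
W * Ttrans = 16 * 2 = 32 ms of sending per cycle
W * Ttrans / (Ttrans + RTT) = 32 / 12 = 2.666667
U = min(1, 2.666667) = 1.000000
U% = 100.00%

100.00


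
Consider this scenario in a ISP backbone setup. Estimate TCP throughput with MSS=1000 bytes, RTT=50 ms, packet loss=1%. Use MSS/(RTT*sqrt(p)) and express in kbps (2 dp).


Given: MSS = 1000 bytes, RTT = 50 ms, loss = 1%
RTT in seconds = 50 / 1000 = 0.05
Loss rate = 1% = 0.01
sqrt(loss) = sqrt(0.01) = 0.1
Throughput (bytes/s) = 1000 / (0.05 * 0.1) = 200000.0000
Throughput (kbps) = 200000.0000 * 8 / 1000 = 1600.000000 -> 1600.00 kbps (2 dp)

1600.00


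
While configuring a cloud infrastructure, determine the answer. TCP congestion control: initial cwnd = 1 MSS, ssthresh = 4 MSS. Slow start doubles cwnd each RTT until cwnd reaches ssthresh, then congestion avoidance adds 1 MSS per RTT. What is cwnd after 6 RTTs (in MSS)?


RTT 0: cwnd = 1 MSS (initial)
RTT 1: cwnd = 2 MSS (slow start, doubled)
RTT 2: cwnd = 4 MSS (slow start, doubled)
RTT 3: cwnd = 5 MSS (congestion avoidance, +1)
RTT 4: cwnd = 6 MSS (congestion avoidance, +1)
RTT 5: cwnd = 7 MSS (congestion avoidance, +1)
RTT 6: cwnd = 8 MSS (congestion avoidance, +1)

8


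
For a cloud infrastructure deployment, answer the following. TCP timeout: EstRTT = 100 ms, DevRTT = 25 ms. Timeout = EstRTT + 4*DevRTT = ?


Given: EstRTT = 100 ms, DevRTT = 25 ms
Timeout = EstRTT + 4 * DevRTT
4 * DevRTT = 4 * 25 = 100
Timeout = 100 + 100 = 200 ms

200


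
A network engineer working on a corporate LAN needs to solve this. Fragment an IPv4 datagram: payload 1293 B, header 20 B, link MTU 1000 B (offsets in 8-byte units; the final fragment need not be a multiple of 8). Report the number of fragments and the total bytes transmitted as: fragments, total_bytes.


Max data per non-final fragment = floor((MTU - header)/8)*8 = floor((1000 - 20)/8)*8 = floor(980/8)*8 = 976 B
Final fragment needs no 8-byte alignment: it can carry up to MTU - header = 980 B
Non-final fragments needed = ceil((payload - 980) / 976) = ceil(313/976) = ceil(0.3207) = 1
Number of fragments = 1 + 1 = 2
Fragment sizes (data): 1 * 976 B + 317 B (last, 317 <= 980 OK)
Total bytes sent = payload + n_frags * header = 1293 + 2*20 = 1293 + 40 = 1333 B

2, 1333


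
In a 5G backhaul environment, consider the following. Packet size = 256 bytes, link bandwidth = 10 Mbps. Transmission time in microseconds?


Given: packet = 256 bytes, bandwidth = 10 Mbps
Packet in bits = 256 * 8 = 2048 bits
Bandwidth = 10 * 10^6 = 10000000 bps
Time = 2048 / 10000000 seconds
Time in us = 2048 * 10^6 / 10000000 = 204.8

204.8


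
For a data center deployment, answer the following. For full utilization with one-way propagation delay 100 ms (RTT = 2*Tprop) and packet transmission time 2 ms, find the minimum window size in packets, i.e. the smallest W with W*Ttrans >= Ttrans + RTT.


Given: Ttrans = 2 ms, RTT = 200 ms (= 2 * Tprop, Tprop = 100 ms)
Time until first ACK returns = Ttrans + RTT = 2 + 200 = 202 ms
Need W * Ttrans >= Ttrans + RTT  ->  W >= (Ttrans + RTT) / Ttrans
(Ttrans + RTT) / Ttrans = 202 / 2 = 101
W_min = ceil(101) = 101

101


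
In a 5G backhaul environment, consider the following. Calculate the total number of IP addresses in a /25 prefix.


Given: CIDR prefix /25
Host bits = 32 - 25 = 7
Total addresses = 2^7 = 128

128


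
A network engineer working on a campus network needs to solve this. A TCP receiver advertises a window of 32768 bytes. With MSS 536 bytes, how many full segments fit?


Given: RWND = 32768 bytes, MSS = 536 bytes
Full segments = floor(RWND / MSS)
Full segments = floor(32768 / 536)
Full segments = floor(61.1343) = 61

61


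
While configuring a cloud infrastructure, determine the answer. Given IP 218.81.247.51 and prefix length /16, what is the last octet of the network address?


Given: IP = 218.81.247.51, prefix = /16
Subnet mask = 255.255.0.0
Last octet of IP: 51
Last octet of mask: 0
Network last octet = 51 AND 0 = 0

0


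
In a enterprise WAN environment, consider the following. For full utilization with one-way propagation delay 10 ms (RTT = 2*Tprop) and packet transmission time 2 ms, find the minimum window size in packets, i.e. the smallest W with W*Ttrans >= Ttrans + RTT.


Given: Ttrans = 2 ms, RTT = 20 ms (= 2 * Tprop, Tprop = 10 ms)
Time until first ACK returns = Ttrans + RTT = 2 + 20 = 22 ms
Need W * Ttrans >= Ttrans + RTT  ->  W >= (Ttrans + RTT) / Ttrans
(Ttrans + RTT) / Ttrans = 22 / 2 = 11
W_min = ceil(11) = 11

11


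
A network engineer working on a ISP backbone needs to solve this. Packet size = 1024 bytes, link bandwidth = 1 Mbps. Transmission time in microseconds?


Given: packet = 1024 bytes, bandwidth = 1 Mbps
Packet in bits = 1024 * 8 = 8192 bits
Bandwidth = 1 * 10^6 = 1000000 bps
Time = 8192 / 1000000 seconds
Time in us = 8192 * 10^6 / 1000000 = 8192

8192


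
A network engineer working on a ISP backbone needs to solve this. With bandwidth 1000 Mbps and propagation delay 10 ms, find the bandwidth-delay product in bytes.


Given: bandwidth = 1000 Mbps, delay = 10 ms
BDP in bits = 1000 * 10^6 * 10 / 1000
BDP in bits = 10000000
BDP in bytes = 10000000 / 8 = 1250000

1250000


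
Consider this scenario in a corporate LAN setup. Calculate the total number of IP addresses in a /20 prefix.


Given: CIDR prefix /20
Host bits = 32 - 20 = 12
Total addresses = 2^12 = 4096

4096


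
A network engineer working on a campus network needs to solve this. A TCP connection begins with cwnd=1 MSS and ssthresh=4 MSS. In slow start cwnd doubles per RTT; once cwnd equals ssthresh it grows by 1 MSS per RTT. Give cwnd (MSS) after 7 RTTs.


RTT 0: cwnd = 1 MSS (initial)
RTT 1: cwnd = 2 MSS (slow start, doubled)
RTT 2: cwnd = 4 MSS (slow start, doubled)
RTT 3: cwnd = 5 MSS (congestion avoidance, +1)
RTT 4: cwnd = 6 MSS (congestion avoidance, +1)
RTT 5: cwnd = 7 MSS (congestion avoidance, +1)
RTT 6: cwnd = 8 MSS (congestion avoidance, +1)
RTT 7: cwnd = 9 MSS (congestion avoidance, +1)

9


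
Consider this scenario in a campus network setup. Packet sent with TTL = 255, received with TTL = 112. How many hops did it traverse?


Given: initial TTL = 255, received TTL = 112
Hops = initial TTL - received TTL
Hops = 255 - 112 = 143

143


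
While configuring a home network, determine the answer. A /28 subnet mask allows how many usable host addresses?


Given: subnet mask /28
Host bits = 32 - 28 = 4
Total addresses = 2^4 = 16
Usable hosts = 16 - 2 (network + broadcast) = 14

14


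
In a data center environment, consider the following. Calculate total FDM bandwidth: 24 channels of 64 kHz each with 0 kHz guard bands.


Given: 24 channels, 64 kHz each, guard = 0 kHz
Channel bandwidth = 24 * 64 = 1536 kHz
Guard bands = 23 gaps * 0 kHz = 0 kHz
Total = 1536 + 0 = 1536 kHz

1536


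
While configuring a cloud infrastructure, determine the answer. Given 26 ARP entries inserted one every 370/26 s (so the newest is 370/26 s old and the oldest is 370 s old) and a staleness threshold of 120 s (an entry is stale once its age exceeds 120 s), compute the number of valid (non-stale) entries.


Ages are k * 370/26 s for k = 1..26 (spacing = 14.2308 s).
Entry k is valid iff k * 370/26 <= 120 iff k <= 26 * 120 / 370 = 8.4324
n_valid = floor(8.4324) = 8
(n_stale = 26 - 8 = 18)

8


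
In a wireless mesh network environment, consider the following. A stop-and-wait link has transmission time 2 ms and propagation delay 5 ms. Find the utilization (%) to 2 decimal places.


Given: Ttrans = 2 ms, Tprop = 5 ms
RTT = 2 * Tprop = 2 * 5 = 10 ms
U = Ttrans / (Ttrans + RTT)
U = 2 / (2 + 10)
U = 2 / 12 = 0.166667
U% = 16.67%

16.67


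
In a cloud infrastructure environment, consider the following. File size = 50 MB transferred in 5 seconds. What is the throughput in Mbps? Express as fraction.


Given: file = 50 MB, time = 5 s
File in Mb = 50 * 8 = 400 Mb
Throughput = 400 / 5 Mbps
Throughput = 80 Mbps

80


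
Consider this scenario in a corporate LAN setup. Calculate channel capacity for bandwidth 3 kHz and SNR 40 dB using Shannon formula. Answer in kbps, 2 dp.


Given: B = 3 kHz, SNR = 40 dB
SNR linear = 10^(40/10) = 10000
1 + SNR = 10001
log2(10001) = 13.2878566418
C = 3 * 1000 * 13.2878566418 = 39863.5699 bps
C = 39.863570 kbps -> 39.86 kbps (2 dp)

39.86


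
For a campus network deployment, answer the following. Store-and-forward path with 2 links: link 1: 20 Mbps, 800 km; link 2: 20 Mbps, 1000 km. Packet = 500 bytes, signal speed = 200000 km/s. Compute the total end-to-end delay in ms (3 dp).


Packet = 500 bytes = 4000 bits. Store-and-forward: sum (t_trans + t_prop) per link.
Link 1: t_trans = 4000/(20*10^6) s = 0.2000 ms; t_prop = 800/200000 s = 4.0000 ms; subtotal = 4.2000 ms
Link 2: t_trans = 4000/(20*10^6) s = 0.2000 ms; t_prop = 1000/200000 s = 5.0000 ms; subtotal = 5.2000 ms
End-to-end = 4.2000 + 5.2000 = 9.4000 ms -> 9.400 ms (3 dp)

9.400


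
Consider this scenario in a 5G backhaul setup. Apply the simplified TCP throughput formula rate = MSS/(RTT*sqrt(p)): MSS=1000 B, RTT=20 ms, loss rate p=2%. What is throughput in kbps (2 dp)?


Given: MSS = 1000 bytes, RTT = 20 ms, loss = 2%
RTT in seconds = 20 / 1000 = 0.02
Loss rate = 2% = 0.02
sqrt(loss) = sqrt(0.02) = 0.141421356237
Throughput (bytes/s) = 1000 / (0.02 * 0.141421356237) = 353553.3906
Throughput (kbps) = 353553.3906 * 8 / 1000 = 2828.427125 -> 2828.43 kbps (2 dp)

2828.43


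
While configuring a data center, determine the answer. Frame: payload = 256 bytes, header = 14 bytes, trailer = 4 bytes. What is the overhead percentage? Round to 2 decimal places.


Given: payload = 256 B, header = 14 B, trailer = 4 B
Overhead bytes = header + trailer = 14 + 4 = 18
Total frame = payload + overhead = 256 + 18 = 274
Overhead % = 18 / 274 * 100 = 6.5693% -> 6.57% (2 dp)

6.57


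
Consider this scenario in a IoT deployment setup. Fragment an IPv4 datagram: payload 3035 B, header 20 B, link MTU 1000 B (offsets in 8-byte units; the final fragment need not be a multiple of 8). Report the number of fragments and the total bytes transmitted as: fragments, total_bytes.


Max data per non-final fragment = floor((MTU - header)/8)*8 = floor((1000 - 20)/8)*8 = floor(980/8)*8 = 976 B
Final fragment needs no 8-byte alignment: it can carry up to MTU - header = 980 B
Non-final fragments needed = ceil((payload - 980) / 976) = ceil(2055/976) = ceil(2.1055) = 3
Number of fragments = 3 + 1 = 4
Fragment sizes (data): 3 * 976 B + 107 B (last, 107 <= 980 OK)
Total bytes sent = payload + n_frags * header = 3035 + 4*20 = 3035 + 80 = 3115 B

4, 3115


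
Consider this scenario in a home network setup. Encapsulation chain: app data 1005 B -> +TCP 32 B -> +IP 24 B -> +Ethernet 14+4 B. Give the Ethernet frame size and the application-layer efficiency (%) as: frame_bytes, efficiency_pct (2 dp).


TCP segment = 1005 + 32 = 1037 B
IP packet = 1037 + 24 = 1061 B
Ethernet frame = 1061 + 14 + 4 = 1079 B
Efficiency = app / frame = 1005 / 1079 = 0.931418 = 93.1418% -> 93.14% (2 dp)

1079, 93.14


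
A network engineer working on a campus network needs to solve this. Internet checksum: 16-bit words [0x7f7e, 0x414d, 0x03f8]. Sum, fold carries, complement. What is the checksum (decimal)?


Given words: [0x7f7e, 0x414d, 0x03f8]
Step 1: Sum all words
Raw sum = 32638 + 16717 + 1016 = 50371
One's complement = ~50371 & 0xFFFF = 15164

15164


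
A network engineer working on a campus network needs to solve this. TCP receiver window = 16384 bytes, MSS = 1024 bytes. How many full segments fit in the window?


Given: RWND = 16384 bytes, MSS = 1024 bytes
Full segments = floor(RWND / MSS)
Full segments = floor(16384 / 1024)
Full segments = floor(16.0) = 16

16


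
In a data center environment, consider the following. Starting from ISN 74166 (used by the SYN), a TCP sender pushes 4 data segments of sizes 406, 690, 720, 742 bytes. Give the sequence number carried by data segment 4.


The SYN occupies sequence number ISN = 74166, so the first data byte is ISN + 1 = 74167.
SEQ of data segment i = (ISN + 1) + sum of payload sizes of segments 1..i-1.
Segment 1: SEQ = 74167, payload = 406 bytes
Segment 2: SEQ = 74573, payload = 690 bytes
Segment 3: SEQ = 75263, payload = 720 bytes
Segment 4: SEQ = 75983, payload = 742 bytes
SEQ of segment 4 = 74167 + 406 + 690 + 720 = 75983

75983


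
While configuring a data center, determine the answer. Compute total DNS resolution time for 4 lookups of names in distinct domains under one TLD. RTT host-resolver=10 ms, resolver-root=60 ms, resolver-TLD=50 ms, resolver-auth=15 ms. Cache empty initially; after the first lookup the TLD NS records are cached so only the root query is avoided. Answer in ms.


Lookup 1 (cold cache): local + root + TLD + auth = 10 + 60 + 50 + 15 = 135 ms
Lookups 2..4 (TLD NS cached -> skip root; new domain -> still ask TLD and auth): local + TLD + auth = 10 + 50 + 15 = 75 ms each
Remaining 3 lookups: 3 * 75 = 225 ms
Total = 135 + 225 = 360 ms

360


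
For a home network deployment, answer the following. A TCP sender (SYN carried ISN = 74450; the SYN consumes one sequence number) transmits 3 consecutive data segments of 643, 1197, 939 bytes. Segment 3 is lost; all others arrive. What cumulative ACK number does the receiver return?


SYN uses sequence number 74450; first data byte = ISN + 1 = 74451.
Segment 1: SEQ = 74451, len = 643 B, covers [74451, 75093]
Segment 2: SEQ = 75094, len = 1197 B, covers [75094, 76290]
Segment 3: SEQ = 76291, len = 939 B, covers [76291, 77229] [LOST]
In-order data received: bytes [74451, 76290] (segments 1..2).
Segment 3 missing -> gap begins at byte 76291.
Cumulative ACK = next expected in-order byte = 74451 + 643 + 1197 = 76291

76291


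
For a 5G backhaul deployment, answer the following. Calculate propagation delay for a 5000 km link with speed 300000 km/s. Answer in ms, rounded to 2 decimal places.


Given: distance = 5000 km, speed = 300000 km/s
Delay = distance / speed = 5000 / 300000 seconds
Delay in ms = 5000 * 1000 / 300000
Delay = 16.6667 ms
Rounded to 2 dp = 16.67 ms

16.67


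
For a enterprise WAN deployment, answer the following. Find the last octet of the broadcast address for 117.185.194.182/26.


Given: IP = 117.185.194.182, prefix = /26
Host bits = 32 - 26 = 6
Network last octet = 182 AND mask = 128
Host part size = 2^6 - 1 = 63
Broadcast last octet = 128 OR 63 = 191

191


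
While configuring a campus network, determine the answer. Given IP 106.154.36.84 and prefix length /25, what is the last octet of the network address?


Given: IP = 106.154.36.84, prefix = /25
Subnet mask = 255.255.255.128
Last octet of IP: 84
Last octet of mask: 128
Network last octet = 84 AND 128 = 0

0


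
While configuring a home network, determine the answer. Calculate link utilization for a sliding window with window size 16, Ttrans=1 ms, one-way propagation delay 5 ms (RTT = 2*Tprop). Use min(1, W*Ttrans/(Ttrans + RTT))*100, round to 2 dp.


Given: W = 16, Ttrans = 1 ms, RTT = 10 ms (= 2 * Tprop, Tprop = 5 ms)
Cycle time = Ttrans + RTT = 1 + 10 = 11 ms (first packet sent until its ACK returns)
W * Ttrans = 16 * 1 = 16 ms of sending per cycle
W * Ttrans / (Ttrans + RTT) = 16 / 11 = 1.454545
U = min(1, 1.454545) = 1.000000
U% = 100.00%

100.00


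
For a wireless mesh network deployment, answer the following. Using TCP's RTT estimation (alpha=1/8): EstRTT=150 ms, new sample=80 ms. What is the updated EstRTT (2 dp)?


Given: EstRTT = 150 ms, SampleRTT = 80 ms, alpha = 1/8
New EstRTT = (1 - alpha) * EstRTT + alpha * SampleRTT
(7/8) * 150 = 131.25
(1/8) * 80 = 10
New EstRTT = 131.25 + 10 = 141.25 ms -> 141.25 ms (2 dp)

141.25


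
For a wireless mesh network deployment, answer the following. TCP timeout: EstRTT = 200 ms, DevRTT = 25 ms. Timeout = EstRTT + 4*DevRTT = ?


Given: EstRTT = 200 ms, DevRTT = 25 ms
Timeout = EstRTT + 4 * DevRTT
4 * DevRTT = 4 * 25 = 100
Timeout = 200 + 100 = 300 ms

300


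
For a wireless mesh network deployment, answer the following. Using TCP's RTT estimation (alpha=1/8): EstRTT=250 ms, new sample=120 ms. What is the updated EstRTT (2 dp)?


Given: EstRTT = 250 ms, SampleRTT = 120 ms, alpha = 1/8
New EstRTT = (1 - alpha) * EstRTT + alpha * SampleRTT
(7/8) * 250 = 218.75
(1/8) * 120 = 15
New EstRTT = 218.75 + 15 = 233.75 ms -> 233.75 ms (2 dp)

233.75


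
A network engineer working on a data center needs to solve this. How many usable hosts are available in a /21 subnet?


Given: subnet mask /21
Host bits = 32 - 21 = 11
Total addresses = 2^11 = 2048
Usable hosts = 2048 - 2 (network + broadcast) = 2046

2046


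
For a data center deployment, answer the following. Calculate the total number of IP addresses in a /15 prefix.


Given: CIDR prefix /15
Host bits = 32 - 15 = 17
Total addresses = 2^17 = 131072

131072


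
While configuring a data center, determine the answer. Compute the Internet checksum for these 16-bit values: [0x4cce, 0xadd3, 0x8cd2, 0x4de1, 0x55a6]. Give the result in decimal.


Given words: [0x4cce, 0xadd3, 0x8cd2, 0x4de1, 0x55a6]
Step 1: Sum all words
Raw sum = 19662 + 44499 + 36050 + 19937 + 21926 = 142074
Step 2: Fold carry: (11002 + 2) = 11004
One's complement = ~11004 & 0xFFFF = 54531

54531


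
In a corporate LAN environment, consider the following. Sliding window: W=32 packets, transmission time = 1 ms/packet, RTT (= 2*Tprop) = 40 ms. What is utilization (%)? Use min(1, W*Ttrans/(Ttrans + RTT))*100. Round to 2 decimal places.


Given: W = 32, Ttrans = 1 ms, RTT = 40 ms (= 2 * Tprop, Tprop = 20 ms)
Cycle time = Ttrans + RTT = 1 + 40 = 41 ms (first packet sent until its ACK returns)
W * Ttrans = 32 * 1 = 32 ms of sending per cycle
W * Ttrans / (Ttrans + RTT) = 32 / 41 = 0.780488
U = min(1, 0.780488) = 0.780488
U% = 78.05%

78.05


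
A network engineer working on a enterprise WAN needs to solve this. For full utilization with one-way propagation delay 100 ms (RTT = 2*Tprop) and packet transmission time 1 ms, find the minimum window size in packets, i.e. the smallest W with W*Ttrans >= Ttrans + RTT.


Given: Ttrans = 1 ms, RTT = 200 ms (= 2 * Tprop, Tprop = 100 ms)
Time until first ACK returns = Ttrans + RTT = 1 + 200 = 201 ms
Need W * Ttrans >= Ttrans + RTT  ->  W >= (Ttrans + RTT) / Ttrans
(Ttrans + RTT) / Ttrans = 201 / 1 = 201
W_min = ceil(201) = 201

201


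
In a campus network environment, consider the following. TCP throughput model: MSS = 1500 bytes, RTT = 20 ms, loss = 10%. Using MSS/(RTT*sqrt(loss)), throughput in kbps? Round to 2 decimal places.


Given: MSS = 1500 bytes, RTT = 20 ms, loss = 10%
RTT in seconds = 20 / 1000 = 0.02
Loss rate = 10% = 0.1
sqrt(loss) = sqrt(0.1) = 0.316227766017
Throughput (bytes/s) = 1500 / (0.02 * 0.316227766017) = 237170.8245
Throughput (kbps) = 237170.8245 * 8 / 1000 = 1897.366596 -> 1897.37 kbps (2 dp)

1897.37


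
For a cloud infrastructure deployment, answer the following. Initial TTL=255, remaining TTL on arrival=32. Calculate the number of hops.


Given: initial TTL = 255, received TTL = 32
Hops = initial TTL - received TTL
Hops = 255 - 32 = 223

223


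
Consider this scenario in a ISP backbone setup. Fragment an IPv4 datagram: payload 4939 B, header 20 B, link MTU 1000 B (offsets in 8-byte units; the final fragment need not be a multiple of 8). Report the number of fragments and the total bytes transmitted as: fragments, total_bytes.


Max data per non-final fragment = floor((MTU - header)/8)*8 = floor((1000 - 20)/8)*8 = floor(980/8)*8 = 976 B
Final fragment needs no 8-byte alignment: it can carry up to MTU - header = 980 B
Non-final fragments needed = ceil((payload - 980) / 976) = ceil(3959/976) = ceil(4.0564) = 5
Number of fragments = 5 + 1 = 6
Fragment sizes (data): 5 * 976 B + 59 B (last, 59 <= 980 OK)
Total bytes sent = payload + n_frags * header = 4939 + 6*20 = 4939 + 120 = 5059 B

6, 5059


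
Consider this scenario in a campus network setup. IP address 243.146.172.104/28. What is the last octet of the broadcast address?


Given: IP = 243.146.172.104, prefix = /28
Host bits = 32 - 28 = 4
Network last octet = 104 AND mask = 96
Host part size = 2^4 - 1 = 15
Broadcast last octet = 96 OR 15 = 111

111


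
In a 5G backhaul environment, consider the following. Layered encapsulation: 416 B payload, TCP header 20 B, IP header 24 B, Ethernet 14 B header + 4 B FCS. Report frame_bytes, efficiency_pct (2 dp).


TCP segment = 416 + 20 = 436 B
IP packet = 436 + 24 = 460 B
Ethernet frame = 460 + 14 + 4 = 478 B
Efficiency = app / frame = 416 / 478 = 0.870293 = 87.0293% -> 87.03% (2 dp)

478, 87.03


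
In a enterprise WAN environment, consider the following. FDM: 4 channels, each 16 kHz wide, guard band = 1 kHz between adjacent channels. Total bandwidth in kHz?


Given: 4 channels, 16 kHz each, guard = 1 kHz
Channel bandwidth = 4 * 16 = 64 kHz
Guard bands = 3 gaps * 1 kHz = 3 kHz
Total = 64 + 3 = 67 kHz

67


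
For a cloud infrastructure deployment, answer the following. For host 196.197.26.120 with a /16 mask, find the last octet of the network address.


Given: IP = 196.197.26.120, prefix = /16
Subnet mask = 255.255.0.0
Last octet of IP: 120
Last octet of mask: 0
Network last octet = 120 AND 0 = 0

0


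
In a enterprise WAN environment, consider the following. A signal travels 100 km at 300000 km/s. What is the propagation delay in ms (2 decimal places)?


Given: distance = 100 km, speed = 300000 km/s
Delay = distance / speed = 100 / 300000 seconds
Delay in ms = 100 * 1000 / 300000
Delay = 0.3333 ms
Rounded to 2 dp = 0.33 ms

0.33


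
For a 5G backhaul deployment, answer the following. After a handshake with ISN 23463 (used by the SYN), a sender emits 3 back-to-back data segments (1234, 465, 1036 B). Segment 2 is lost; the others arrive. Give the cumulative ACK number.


SYN uses sequence number 23463; first data byte = ISN + 1 = 23464.
Segment 1: SEQ = 23464, len = 1234 B, covers [23464, 24697]
Segment 2: SEQ = 24698, len = 465 B, covers [24698, 25162] [LOST]
Segment 3: SEQ = 25163, len = 1036 B, covers [25163, 26198]
In-order data received: bytes [23464, 24697] (segments 1..1).
Segment 2 missing -> gap begins at byte 24698; later segments buffered out of order.
Cumulative ACK = next expected in-order byte = 23464 + 1234 = 24698

24698


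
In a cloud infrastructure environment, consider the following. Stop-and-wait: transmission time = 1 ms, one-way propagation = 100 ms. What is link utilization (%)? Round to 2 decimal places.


Given: Ttrans = 1 ms, Tprop = 100 ms
RTT = 2 * Tprop = 2 * 100 = 200 ms
U = Ttrans / (Ttrans + RTT)
U = 1 / (1 + 200)
U = 1 / 201 = 0.004975
U% = 0.50%

0.50


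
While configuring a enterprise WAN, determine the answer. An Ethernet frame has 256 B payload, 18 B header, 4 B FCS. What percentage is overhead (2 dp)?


Given: payload = 256 B, header = 18 B, trailer = 4 B
Overhead bytes = header + trailer = 18 + 4 = 22
Total frame = payload + overhead = 256 + 22 = 278
Overhead % = 22 / 278 * 100 = 7.9137% -> 7.91% (2 dp)

7.91


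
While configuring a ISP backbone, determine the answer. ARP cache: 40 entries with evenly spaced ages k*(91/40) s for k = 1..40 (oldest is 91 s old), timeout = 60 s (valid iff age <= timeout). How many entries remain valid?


Ages are k * 91/40 s for k = 1..40 (spacing = 2.2750 s).
Entry k is valid iff k * 91/40 <= 60 iff k <= 40 * 60 / 91 = 26.3736
n_valid = floor(26.3736) = 26
(n_stale = 40 - 26 = 14)

26


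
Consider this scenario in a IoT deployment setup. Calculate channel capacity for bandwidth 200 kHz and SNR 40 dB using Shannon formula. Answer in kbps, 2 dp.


Given: B = 200 kHz, SNR = 40 dB
SNR linear = 10^(40/10) = 10000
1 + SNR = 10001
log2(10001) = 13.2878566418
C = 200 * 1000 * 13.2878566418 = 2657571.3284 bps
C = 2657.571328 kbps -> 2657.57 kbps (2 dp)

2657.57


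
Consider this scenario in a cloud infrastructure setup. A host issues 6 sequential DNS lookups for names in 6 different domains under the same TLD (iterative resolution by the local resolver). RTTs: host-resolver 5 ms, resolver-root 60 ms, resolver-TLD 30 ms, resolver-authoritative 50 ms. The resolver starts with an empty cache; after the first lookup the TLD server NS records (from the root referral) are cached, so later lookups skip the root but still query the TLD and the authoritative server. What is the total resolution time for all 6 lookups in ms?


Lookup 1 (cold cache): local + root + TLD + auth = 5 + 60 + 30 + 50 = 145 ms
Lookups 2..6 (TLD NS cached -> skip root; new domain -> still ask TLD and auth): local + TLD + auth = 5 + 30 + 50 = 85 ms each
Remaining 5 lookups: 5 * 85 = 425 ms
Total = 145 + 425 = 570 ms

570


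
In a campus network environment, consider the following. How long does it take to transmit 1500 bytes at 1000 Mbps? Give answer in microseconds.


Given: packet = 1500 bytes, bandwidth = 1000 Mbps
Packet in bits = 1500 * 8 = 12000 bits
Bandwidth = 1000 * 10^6 = 1000000000 bps
Time = 12000 / 1000000000 seconds
Time in us = 12000 * 10^6 / 1000000000 = 12

12


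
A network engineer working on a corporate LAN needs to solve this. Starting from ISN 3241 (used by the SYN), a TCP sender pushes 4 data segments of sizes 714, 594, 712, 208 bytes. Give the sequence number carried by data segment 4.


The SYN occupies sequence number ISN = 3241, so the first data byte is ISN + 1 = 3242.
SEQ of data segment i = (ISN + 1) + sum of payload sizes of segments 1..i-1.
Segment 1: SEQ = 3242, payload = 714 bytes
Segment 2: SEQ = 3956, payload = 594 bytes
Segment 3: SEQ = 4550, payload = 712 bytes
Segment 4: SEQ = 5262, payload = 208 bytes
SEQ of segment 4 = 3242 + 714 + 594 + 712 = 5262

5262
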